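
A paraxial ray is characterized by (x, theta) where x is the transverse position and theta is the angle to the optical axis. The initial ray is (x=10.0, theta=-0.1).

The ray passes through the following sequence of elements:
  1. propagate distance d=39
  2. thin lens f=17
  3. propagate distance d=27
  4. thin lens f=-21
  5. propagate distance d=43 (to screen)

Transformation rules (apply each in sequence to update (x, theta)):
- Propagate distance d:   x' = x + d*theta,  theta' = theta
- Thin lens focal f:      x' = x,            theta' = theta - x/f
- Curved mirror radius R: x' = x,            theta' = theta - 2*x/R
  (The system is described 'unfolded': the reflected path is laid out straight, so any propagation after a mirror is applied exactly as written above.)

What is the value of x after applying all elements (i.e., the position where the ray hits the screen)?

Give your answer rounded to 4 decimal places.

Initial: x=10.0000 theta=-0.1000
After 1 (propagate distance d=39): x=6.1000 theta=-0.1000
After 2 (thin lens f=17): x=6.1000 theta=-39/85 (≈-0.4588)
After 3 (propagate distance d=27): x=-1069/170 (≈-6.2882) theta=-39/85 (≈-0.4588)
After 4 (thin lens f=-21): x=-1069/170 (≈-6.2882) theta=-2707/3570 (≈-0.7583)
After 5 (propagate distance d=43 (to screen)): x=-13885/357 (≈-38.8936) theta=-2707/3570 (≈-0.7583)
Rounded to 4 decimal places: x = -38.8936

Answer: -38.8936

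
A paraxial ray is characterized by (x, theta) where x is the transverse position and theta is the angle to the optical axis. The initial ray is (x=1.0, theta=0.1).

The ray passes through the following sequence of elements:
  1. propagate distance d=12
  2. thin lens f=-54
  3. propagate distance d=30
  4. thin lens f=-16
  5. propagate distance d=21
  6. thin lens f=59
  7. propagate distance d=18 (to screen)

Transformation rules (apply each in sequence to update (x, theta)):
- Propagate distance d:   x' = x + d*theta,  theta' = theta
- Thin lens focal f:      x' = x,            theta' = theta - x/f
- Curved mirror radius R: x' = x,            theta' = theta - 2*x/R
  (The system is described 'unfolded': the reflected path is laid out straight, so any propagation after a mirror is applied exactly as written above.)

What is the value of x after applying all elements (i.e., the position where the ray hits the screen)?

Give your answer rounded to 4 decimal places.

Answer: 22.1327

Derivation:
Initial: x=1.0000 theta=0.1000
After 1 (propagate distance d=12): x=2.2000 theta=0.1000
After 2 (thin lens f=-54): x=2.2000 theta=19/135 (≈0.1407)
After 3 (propagate distance d=30): x=289/45 (≈6.4222) theta=19/135 (≈0.1407)
After 4 (thin lens f=-16): x=289/45 (≈6.4222) theta=1171/2160 (≈0.5421)
After 5 (propagate distance d=21): x=12821/720 (≈17.8069) theta=1171/2160 (≈0.5421)
After 6 (thin lens f=59): x=12821/720 (≈17.8069) theta=15313/63720 (≈0.2403)
After 7 (propagate distance d=18 (to screen)): x=188039/8496 (≈22.1327) theta=15313/63720 (≈0.2403)
Rounded to 4 decimal places: x = 22.1327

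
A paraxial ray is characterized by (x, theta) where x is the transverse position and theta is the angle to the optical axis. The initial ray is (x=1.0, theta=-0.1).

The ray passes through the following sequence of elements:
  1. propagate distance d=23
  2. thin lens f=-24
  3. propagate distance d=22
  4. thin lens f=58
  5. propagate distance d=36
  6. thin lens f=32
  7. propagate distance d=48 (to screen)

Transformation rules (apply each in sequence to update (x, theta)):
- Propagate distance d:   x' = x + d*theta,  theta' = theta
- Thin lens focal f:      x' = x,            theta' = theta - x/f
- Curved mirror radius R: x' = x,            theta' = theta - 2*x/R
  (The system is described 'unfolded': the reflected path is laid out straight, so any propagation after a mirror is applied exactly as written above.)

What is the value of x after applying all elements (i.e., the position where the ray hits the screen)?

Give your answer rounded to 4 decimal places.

Initial: x=1.0000 theta=-0.1000
After 1 (propagate distance d=23): x=-1.3000 theta=-0.1000
After 2 (thin lens f=-24): x=-1.3000 theta=-37/240 (≈-0.1542)
After 3 (propagate distance d=22): x=-563/120 (≈-4.6917) theta=-37/240 (≈-0.1542)
After 4 (thin lens f=58): x=-563/120 (≈-4.6917) theta=-17/232 (≈-0.0733)
After 5 (propagate distance d=36): x=-25507/3480 (≈-7.3296) theta=-17/232 (≈-0.0733)
After 6 (thin lens f=32): x=-25507/3480 (≈-7.3296) theta=17347/111360 (≈0.1558)
After 7 (propagate distance d=48 (to screen)): x=1027/6960 (≈0.1476) theta=17347/111360 (≈0.1558)
Rounded to 4 decimal places: x = 0.1476

Answer: 0.1476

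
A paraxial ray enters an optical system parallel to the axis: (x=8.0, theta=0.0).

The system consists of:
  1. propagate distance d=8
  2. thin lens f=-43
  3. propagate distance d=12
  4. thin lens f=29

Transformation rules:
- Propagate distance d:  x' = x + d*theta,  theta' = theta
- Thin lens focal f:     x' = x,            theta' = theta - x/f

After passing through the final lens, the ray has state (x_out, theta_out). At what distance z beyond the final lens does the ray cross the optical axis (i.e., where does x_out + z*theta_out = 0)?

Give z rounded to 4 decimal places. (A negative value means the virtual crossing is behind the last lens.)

Answer: 61.3462

Derivation:
Initial: x=8.0000 theta=0.0000
After 1 (propagate distance d=8): x=8.0000 theta=0.0000
After 2 (thin lens f=-43): x=8.0000 theta=8/43 (≈0.1860)
After 3 (propagate distance d=12): x=440/43 (≈10.2326) theta=8/43 (≈0.1860)
After 4 (thin lens f=29): x=440/43 (≈10.2326) theta=-208/1247 (≈-0.1668)
z_focus = -x_out/theta_out = -(440/43)/(-208/1247) = 1595/26 ≈ 61.3462
Rounded to 4 decimal places: z = 61.3462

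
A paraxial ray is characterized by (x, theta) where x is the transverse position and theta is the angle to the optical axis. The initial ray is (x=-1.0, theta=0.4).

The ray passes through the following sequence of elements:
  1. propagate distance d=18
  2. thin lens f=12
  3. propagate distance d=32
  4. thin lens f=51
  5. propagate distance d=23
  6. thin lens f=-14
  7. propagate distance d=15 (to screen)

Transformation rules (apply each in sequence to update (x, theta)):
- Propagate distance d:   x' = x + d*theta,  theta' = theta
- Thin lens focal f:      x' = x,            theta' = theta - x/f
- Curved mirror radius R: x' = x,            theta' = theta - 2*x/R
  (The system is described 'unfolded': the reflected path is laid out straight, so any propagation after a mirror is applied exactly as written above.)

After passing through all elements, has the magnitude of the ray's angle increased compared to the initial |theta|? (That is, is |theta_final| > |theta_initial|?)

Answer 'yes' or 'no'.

Answer: no

Derivation:
Initial: x=-1.0000 theta=0.4000
After 1 (propagate distance d=18): x=6.2000 theta=0.4000
After 2 (thin lens f=12): x=6.2000 theta=-7/60 (≈-0.1167)
After 3 (propagate distance d=32): x=37/15 (≈2.4667) theta=-7/60 (≈-0.1167)
After 4 (thin lens f=51): x=37/15 (≈2.4667) theta=-101/612 (≈-0.1650)
After 5 (propagate distance d=23): x=-4067/3060 (≈-1.3291) theta=-101/612 (≈-0.1650)
After 6 (thin lens f=-14): x=-4067/3060 (≈-1.3291) theta=-1591/6120 (≈-0.2600)
After 7 (propagate distance d=15 (to screen)): x=-31999/6120 (≈-5.2286) theta=-1591/6120 (≈-0.2600)
|theta_initial|=0.4000 |theta_final|=1591/6120 (≈0.2600) -> not increased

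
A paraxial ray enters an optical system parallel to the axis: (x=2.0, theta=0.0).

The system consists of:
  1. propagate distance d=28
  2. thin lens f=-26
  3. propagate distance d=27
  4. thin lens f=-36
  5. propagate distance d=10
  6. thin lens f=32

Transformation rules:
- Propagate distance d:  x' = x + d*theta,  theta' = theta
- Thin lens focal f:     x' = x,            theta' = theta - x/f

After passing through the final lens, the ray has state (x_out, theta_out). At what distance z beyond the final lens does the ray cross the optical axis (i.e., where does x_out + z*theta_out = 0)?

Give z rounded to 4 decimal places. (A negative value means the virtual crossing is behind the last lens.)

Answer: -1790.7200

Derivation:
Initial: x=2.0000 theta=0.0000
After 1 (propagate distance d=28): x=2.0000 theta=0.0000
After 2 (thin lens f=-26): x=2.0000 theta=1/13 (≈0.0769)
After 3 (propagate distance d=27): x=53/13 (≈4.0769) theta=1/13 (≈0.0769)
After 4 (thin lens f=-36): x=53/13 (≈4.0769) theta=89/468 (≈0.1902)
After 5 (propagate distance d=10): x=1399/234 (≈5.9786) theta=89/468 (≈0.1902)
After 6 (thin lens f=32): x=1399/234 (≈5.9786) theta=25/7488 (≈0.0033)
z_focus = -x_out/theta_out = -(1399/234)/(25/7488) = -1790.7200
Rounded to 4 decimal places: z = -1790.7200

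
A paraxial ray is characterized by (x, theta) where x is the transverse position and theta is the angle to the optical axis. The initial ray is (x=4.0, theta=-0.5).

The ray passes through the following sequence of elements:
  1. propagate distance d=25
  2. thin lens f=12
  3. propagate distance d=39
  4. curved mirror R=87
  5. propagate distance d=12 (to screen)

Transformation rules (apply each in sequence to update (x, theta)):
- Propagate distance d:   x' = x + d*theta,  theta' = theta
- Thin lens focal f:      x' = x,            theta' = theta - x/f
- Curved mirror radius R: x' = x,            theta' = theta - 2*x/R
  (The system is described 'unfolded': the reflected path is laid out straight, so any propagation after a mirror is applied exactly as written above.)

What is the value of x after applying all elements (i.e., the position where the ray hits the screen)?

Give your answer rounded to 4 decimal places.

Initial: x=4.0000 theta=-0.5000
After 1 (propagate distance d=25): x=-8.5000 theta=-0.5000
After 2 (thin lens f=12): x=-8.5000 theta=5/24 (≈0.2083)
After 3 (propagate distance d=39): x=-0.3750 theta=5/24 (≈0.2083)
After 4 (curved mirror R=87): x=-0.3750 theta=151/696 (≈0.2170)
After 5 (propagate distance d=12 (to screen)): x=517/232 (≈2.2284) theta=151/696 (≈0.2170)
Rounded to 4 decimal places: x = 2.2284

Answer: 2.2284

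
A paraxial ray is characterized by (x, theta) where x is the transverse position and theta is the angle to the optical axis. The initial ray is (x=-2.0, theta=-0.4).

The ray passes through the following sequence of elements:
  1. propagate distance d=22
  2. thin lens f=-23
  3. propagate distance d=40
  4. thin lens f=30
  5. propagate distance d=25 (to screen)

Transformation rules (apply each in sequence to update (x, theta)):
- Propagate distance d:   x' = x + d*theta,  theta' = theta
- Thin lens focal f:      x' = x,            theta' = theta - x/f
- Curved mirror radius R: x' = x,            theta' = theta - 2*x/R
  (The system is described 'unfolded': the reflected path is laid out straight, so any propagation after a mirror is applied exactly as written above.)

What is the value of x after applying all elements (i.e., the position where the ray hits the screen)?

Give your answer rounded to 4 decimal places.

Initial: x=-2.0000 theta=-0.4000
After 1 (propagate distance d=22): x=-10.8000 theta=-0.4000
After 2 (thin lens f=-23): x=-10.8000 theta=-20/23 (≈-0.8696)
After 3 (propagate distance d=40): x=-5242/115 (≈-45.5826) theta=-20/23 (≈-0.8696)
After 4 (thin lens f=30): x=-5242/115 (≈-45.5826) theta=1121/1725 (≈0.6499)
After 5 (propagate distance d=25 (to screen)): x=-10121/345 (≈-29.3362) theta=1121/1725 (≈0.6499)
Rounded to 4 decimal places: x = -29.3362

Answer: -29.3362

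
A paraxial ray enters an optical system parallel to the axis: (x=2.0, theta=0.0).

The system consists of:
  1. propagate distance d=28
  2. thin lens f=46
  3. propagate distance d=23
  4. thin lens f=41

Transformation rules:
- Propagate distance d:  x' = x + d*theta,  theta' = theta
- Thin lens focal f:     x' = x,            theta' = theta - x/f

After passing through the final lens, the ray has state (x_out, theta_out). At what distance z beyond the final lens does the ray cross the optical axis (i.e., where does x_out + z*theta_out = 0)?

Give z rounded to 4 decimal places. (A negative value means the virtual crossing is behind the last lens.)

Answer: 14.7344

Derivation:
Initial: x=2.0000 theta=0.0000
After 1 (propagate distance d=28): x=2.0000 theta=0.0000
After 2 (thin lens f=46): x=2.0000 theta=-1/23 (≈-0.0435)
After 3 (propagate distance d=23): x=1.0000 theta=-1/23 (≈-0.0435)
After 4 (thin lens f=41): x=1.0000 theta=-64/943 (≈-0.0679)
z_focus = -x_out/theta_out = -(1.0000)/(-64/943) = 943/64 ≈ 14.7344
Rounded to 4 decimal places: z = 14.7344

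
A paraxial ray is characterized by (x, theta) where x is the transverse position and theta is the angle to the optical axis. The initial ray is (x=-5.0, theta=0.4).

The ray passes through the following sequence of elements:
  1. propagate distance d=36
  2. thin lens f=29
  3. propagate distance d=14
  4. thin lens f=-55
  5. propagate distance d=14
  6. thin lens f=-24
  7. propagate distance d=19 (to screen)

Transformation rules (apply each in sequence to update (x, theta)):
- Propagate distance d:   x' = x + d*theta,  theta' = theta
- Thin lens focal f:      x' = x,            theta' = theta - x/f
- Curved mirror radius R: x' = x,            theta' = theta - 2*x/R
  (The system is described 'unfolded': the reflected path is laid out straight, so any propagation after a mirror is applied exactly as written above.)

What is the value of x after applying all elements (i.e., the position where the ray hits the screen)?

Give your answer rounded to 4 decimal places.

Initial: x=-5.0000 theta=0.4000
After 1 (propagate distance d=36): x=9.4000 theta=0.4000
After 2 (thin lens f=29): x=9.4000 theta=11/145 (≈0.0759)
After 3 (propagate distance d=14): x=1517/145 (≈10.4621) theta=11/145 (≈0.0759)
After 4 (thin lens f=-55): x=1517/145 (≈10.4621) theta=2122/7975 (≈0.2661)
After 5 (propagate distance d=14): x=113143/7975 (≈14.1872) theta=2122/7975 (≈0.2661)
After 6 (thin lens f=-24): x=113143/7975 (≈14.1872) theta=164071/191400 (≈0.8572)
After 7 (propagate distance d=19 (to screen)): x=5832781/191400 (≈30.4743) theta=164071/191400 (≈0.8572)
Rounded to 4 decimal places: x = 30.4743

Answer: 30.4743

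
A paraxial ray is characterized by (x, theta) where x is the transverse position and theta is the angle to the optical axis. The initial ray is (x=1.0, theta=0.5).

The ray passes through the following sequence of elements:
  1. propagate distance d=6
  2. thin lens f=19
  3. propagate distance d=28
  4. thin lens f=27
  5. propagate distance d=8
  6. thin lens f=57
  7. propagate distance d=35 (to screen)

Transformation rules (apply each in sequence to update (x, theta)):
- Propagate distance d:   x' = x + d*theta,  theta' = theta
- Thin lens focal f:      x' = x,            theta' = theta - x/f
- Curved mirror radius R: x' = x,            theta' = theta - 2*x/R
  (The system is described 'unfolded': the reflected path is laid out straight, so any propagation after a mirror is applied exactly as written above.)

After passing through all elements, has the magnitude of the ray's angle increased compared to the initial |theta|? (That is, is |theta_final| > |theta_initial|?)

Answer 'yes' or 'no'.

Initial: x=1.0000 theta=0.5000
After 1 (propagate distance d=6): x=4.0000 theta=0.5000
After 2 (thin lens f=19): x=4.0000 theta=11/38 (≈0.2895)
After 3 (propagate distance d=28): x=230/19 (≈12.1053) theta=11/38 (≈0.2895)
After 4 (thin lens f=27): x=230/19 (≈12.1053) theta=-163/1026 (≈-0.1589)
After 5 (propagate distance d=8): x=5558/513 (≈10.8343) theta=-163/1026 (≈-0.1589)
After 6 (thin lens f=57): x=5558/513 (≈10.8343) theta=-20407/58482 (≈-0.3489)
After 7 (propagate distance d=35 (to screen)): x=-80633/58482 (≈-1.3788) theta=-20407/58482 (≈-0.3489)
|theta_initial|=0.5000 |theta_final|=20407/58482 (≈0.3489) -> not increased

Answer: no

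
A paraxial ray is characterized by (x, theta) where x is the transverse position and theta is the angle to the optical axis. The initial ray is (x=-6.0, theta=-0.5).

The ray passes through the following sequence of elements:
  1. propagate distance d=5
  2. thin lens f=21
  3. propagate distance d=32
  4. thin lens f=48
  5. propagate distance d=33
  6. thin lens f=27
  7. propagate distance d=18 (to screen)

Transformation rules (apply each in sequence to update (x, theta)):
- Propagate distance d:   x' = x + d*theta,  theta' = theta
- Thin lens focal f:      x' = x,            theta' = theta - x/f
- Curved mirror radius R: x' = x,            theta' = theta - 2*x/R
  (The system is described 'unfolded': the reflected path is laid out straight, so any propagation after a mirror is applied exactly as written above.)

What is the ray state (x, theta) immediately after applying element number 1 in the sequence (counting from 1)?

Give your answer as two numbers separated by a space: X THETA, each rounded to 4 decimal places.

Initial: x=-6.0000 theta=-0.5000
After 1 (propagate distance d=5): x=-8.5000 theta=-0.5000
Rounded to 4 decimal places: x = -8.5000, theta = -0.5000

Answer: -8.5000 -0.5000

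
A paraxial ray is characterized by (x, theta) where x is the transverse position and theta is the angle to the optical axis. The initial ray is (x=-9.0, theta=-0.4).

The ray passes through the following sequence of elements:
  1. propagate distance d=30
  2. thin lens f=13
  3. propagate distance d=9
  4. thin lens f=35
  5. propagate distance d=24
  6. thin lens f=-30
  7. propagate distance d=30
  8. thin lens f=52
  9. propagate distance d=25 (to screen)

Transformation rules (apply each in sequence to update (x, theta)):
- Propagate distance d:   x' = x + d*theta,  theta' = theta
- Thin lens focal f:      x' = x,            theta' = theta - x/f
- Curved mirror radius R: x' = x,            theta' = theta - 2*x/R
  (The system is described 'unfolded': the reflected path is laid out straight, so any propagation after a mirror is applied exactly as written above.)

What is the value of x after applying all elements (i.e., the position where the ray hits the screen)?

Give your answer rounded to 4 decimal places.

Initial: x=-9.0000 theta=-0.4000
After 1 (propagate distance d=30): x=-21.0000 theta=-0.4000
After 2 (thin lens f=13): x=-21.0000 theta=79/65 (≈1.2154)
After 3 (propagate distance d=9): x=-654/65 (≈-10.0615) theta=79/65 (≈1.2154)
After 4 (thin lens f=35): x=-654/65 (≈-10.0615) theta=263/175 (≈1.5029)
After 5 (propagate distance d=24): x=59166/2275 (≈26.0070) theta=263/175 (≈1.5029)
After 6 (thin lens f=-30): x=59166/2275 (≈26.0070) theta=26956/11375 (≈2.3698)
After 7 (propagate distance d=30): x=220902/2275 (≈97.0998) theta=26956/11375 (≈2.3698)
After 8 (thin lens f=52): x=220902/2275 (≈97.0998) theta=148601/295750 (≈0.5025)
After 9 (propagate distance d=25 (to screen)): x=6486457/59150 (≈109.6611) theta=148601/295750 (≈0.5025)
Rounded to 4 decimal places: x = 109.6611

Answer: 109.6611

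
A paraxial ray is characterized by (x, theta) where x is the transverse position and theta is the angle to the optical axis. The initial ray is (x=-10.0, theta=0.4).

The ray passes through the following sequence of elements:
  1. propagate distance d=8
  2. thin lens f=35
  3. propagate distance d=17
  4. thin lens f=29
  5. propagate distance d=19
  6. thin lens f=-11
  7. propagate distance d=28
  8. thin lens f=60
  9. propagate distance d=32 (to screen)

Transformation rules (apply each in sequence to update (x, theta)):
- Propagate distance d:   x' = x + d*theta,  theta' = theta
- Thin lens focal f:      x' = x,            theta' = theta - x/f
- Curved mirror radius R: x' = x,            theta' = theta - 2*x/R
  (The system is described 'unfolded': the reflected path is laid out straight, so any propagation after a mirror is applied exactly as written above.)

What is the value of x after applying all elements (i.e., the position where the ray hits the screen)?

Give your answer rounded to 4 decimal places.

Answer: 78.3773

Derivation:
Initial: x=-10.0000 theta=0.4000
After 1 (propagate distance d=8): x=-6.8000 theta=0.4000
After 2 (thin lens f=35): x=-6.8000 theta=104/175 (≈0.5943)
After 3 (propagate distance d=17): x=578/175 (≈3.3029) theta=104/175 (≈0.5943)
After 4 (thin lens f=29): x=578/175 (≈3.3029) theta=2438/5075 (≈0.4804)
After 5 (propagate distance d=19): x=9012/725 (≈12.4303) theta=2438/5075 (≈0.4804)
After 6 (thin lens f=-11): x=9012/725 (≈12.4303) theta=89902/55825 (≈1.6104)
After 7 (propagate distance d=28): x=91748/1595 (≈57.5223) theta=89902/55825 (≈1.6104)
After 8 (thin lens f=60): x=91748/1595 (≈57.5223) theta=109147/167475 (≈0.6517)
After 9 (propagate distance d=32 (to screen)): x=13126244/167475 (≈78.3773) theta=109147/167475 (≈0.6517)
Rounded to 4 decimal places: x = 78.3773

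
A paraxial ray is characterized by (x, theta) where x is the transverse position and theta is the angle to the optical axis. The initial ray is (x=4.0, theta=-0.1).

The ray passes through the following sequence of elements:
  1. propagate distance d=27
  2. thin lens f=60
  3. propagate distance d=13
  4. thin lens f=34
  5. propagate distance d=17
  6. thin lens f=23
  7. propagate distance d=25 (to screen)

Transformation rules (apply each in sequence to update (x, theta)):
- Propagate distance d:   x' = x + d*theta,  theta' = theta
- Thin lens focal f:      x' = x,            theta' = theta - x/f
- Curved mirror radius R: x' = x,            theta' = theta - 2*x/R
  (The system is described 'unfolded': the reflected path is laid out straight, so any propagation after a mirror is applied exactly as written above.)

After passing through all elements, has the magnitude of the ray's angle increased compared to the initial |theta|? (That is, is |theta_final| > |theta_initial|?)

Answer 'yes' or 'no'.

Answer: no

Derivation:
Initial: x=4.0000 theta=-0.1000
After 1 (propagate distance d=27): x=1.3000 theta=-0.1000
After 2 (thin lens f=60): x=1.3000 theta=-73/600 (≈-0.1217)
After 3 (propagate distance d=13): x=-169/600 (≈-0.2817) theta=-73/600 (≈-0.1217)
After 4 (thin lens f=34): x=-169/600 (≈-0.2817) theta=-771/6800 (≈-0.1134)
After 5 (propagate distance d=17): x=-2651/1200 (≈-2.2092) theta=-771/6800 (≈-0.1134)
After 6 (thin lens f=23): x=-2651/1200 (≈-2.2092) theta=-2033/117300 (≈-0.0173)
After 7 (propagate distance d=25 (to screen)): x=-1239841/469200 (≈-2.6425) theta=-2033/117300 (≈-0.0173)
|theta_initial|=0.1000 |theta_final|=2033/117300 (≈0.0173) -> not increased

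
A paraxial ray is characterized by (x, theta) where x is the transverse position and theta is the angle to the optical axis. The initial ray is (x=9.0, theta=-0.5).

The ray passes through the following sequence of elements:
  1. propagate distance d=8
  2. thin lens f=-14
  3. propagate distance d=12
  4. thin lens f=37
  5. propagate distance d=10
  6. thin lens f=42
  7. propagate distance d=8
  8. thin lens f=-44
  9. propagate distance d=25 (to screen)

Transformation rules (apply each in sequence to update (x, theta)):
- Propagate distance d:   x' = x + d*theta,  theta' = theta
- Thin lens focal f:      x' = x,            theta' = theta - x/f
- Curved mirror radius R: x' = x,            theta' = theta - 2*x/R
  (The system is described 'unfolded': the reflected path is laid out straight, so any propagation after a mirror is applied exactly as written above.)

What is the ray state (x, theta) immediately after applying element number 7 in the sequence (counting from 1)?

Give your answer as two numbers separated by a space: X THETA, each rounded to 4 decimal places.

Answer: -1.0688 -0.2547

Derivation:
Initial: x=9.0000 theta=-0.5000
After 1 (propagate distance d=8): x=5.0000 theta=-0.5000
After 2 (thin lens f=-14): x=5.0000 theta=-1/7 (≈-0.1429)
After 3 (propagate distance d=12): x=23/7 (≈3.2857) theta=-1/7 (≈-0.1429)
After 4 (thin lens f=37): x=23/7 (≈3.2857) theta=-60/259 (≈-0.2317)
After 5 (propagate distance d=10): x=251/259 (≈0.9691) theta=-60/259 (≈-0.2317)
After 6 (thin lens f=42): x=251/259 (≈0.9691) theta=-2771/10878 (≈-0.2547)
After 7 (propagate distance d=8): x=-5813/5439 (≈-1.0688) theta=-2771/10878 (≈-0.2547)
Rounded to 4 decimal places: x = -1.0688, theta = -0.2547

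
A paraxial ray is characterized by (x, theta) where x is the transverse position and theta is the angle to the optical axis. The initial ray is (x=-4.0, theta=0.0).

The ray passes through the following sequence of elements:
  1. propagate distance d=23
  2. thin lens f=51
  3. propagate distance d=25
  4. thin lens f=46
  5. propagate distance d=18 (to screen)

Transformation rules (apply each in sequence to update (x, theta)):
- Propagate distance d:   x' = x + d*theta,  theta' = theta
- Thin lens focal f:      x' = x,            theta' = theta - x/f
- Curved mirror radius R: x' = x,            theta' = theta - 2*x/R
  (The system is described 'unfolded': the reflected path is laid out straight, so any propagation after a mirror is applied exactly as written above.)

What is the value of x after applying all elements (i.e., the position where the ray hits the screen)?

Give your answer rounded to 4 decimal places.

Answer: 0.1705

Derivation:
Initial: x=-4.0000 theta=0.0000
After 1 (propagate distance d=23): x=-4.0000 theta=0.0000
After 2 (thin lens f=51): x=-4.0000 theta=4/51 (≈0.0784)
After 3 (propagate distance d=25): x=-104/51 (≈-2.0392) theta=4/51 (≈0.0784)
After 4 (thin lens f=46): x=-104/51 (≈-2.0392) theta=48/391 (≈0.1228)
After 5 (propagate distance d=18 (to screen)): x=200/1173 (≈0.1705) theta=48/391 (≈0.1228)
Rounded to 4 decimal places: x = 0.1705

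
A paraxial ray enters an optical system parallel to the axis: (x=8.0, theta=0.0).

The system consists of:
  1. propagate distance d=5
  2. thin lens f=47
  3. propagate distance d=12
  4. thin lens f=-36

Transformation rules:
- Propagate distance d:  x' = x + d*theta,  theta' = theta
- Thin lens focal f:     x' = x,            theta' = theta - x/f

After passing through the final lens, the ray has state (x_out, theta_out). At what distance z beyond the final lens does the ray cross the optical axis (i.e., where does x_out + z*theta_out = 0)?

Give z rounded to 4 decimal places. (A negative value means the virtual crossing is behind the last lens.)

Initial: x=8.0000 theta=0.0000
After 1 (propagate distance d=5): x=8.0000 theta=0.0000
After 2 (thin lens f=47): x=8.0000 theta=-8/47 (≈-0.1702)
After 3 (propagate distance d=12): x=280/47 (≈5.9574) theta=-8/47 (≈-0.1702)
After 4 (thin lens f=-36): x=280/47 (≈5.9574) theta=-2/423 (≈-0.0047)
z_focus = -x_out/theta_out = -(280/47)/(-2/423) = 1260.0000
Rounded to 4 decimal places: z = 1260.0000

Answer: 1260.0000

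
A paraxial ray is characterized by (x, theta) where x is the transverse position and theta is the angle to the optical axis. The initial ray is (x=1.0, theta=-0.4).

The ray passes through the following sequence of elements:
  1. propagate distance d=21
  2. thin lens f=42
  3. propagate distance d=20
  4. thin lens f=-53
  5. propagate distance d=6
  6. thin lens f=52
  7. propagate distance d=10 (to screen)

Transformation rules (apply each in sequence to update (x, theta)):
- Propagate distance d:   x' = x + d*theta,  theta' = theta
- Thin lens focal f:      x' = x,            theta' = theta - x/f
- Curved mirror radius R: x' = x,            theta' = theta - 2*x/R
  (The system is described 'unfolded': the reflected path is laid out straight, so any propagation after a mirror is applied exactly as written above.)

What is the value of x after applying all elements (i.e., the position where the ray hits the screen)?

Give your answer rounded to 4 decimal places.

Answer: -16.2417

Derivation:
Initial: x=1.0000 theta=-0.4000
After 1 (propagate distance d=21): x=-7.4000 theta=-0.4000
After 2 (thin lens f=42): x=-7.4000 theta=-47/210 (≈-0.2238)
After 3 (propagate distance d=20): x=-1247/105 (≈-11.8762) theta=-47/210 (≈-0.2238)
After 4 (thin lens f=-53): x=-1247/105 (≈-11.8762) theta=-997/2226 (≈-0.4479)
After 5 (propagate distance d=6): x=-11578/795 (≈-14.5635) theta=-997/2226 (≈-0.4479)
After 6 (thin lens f=52): x=-11578/795 (≈-14.5635) theta=-4047/24115 (≈-0.1678)
After 7 (propagate distance d=10 (to screen)): x=-1175008/72345 (≈-16.2417) theta=-4047/24115 (≈-0.1678)
Rounded to 4 decimal places: x = -16.2417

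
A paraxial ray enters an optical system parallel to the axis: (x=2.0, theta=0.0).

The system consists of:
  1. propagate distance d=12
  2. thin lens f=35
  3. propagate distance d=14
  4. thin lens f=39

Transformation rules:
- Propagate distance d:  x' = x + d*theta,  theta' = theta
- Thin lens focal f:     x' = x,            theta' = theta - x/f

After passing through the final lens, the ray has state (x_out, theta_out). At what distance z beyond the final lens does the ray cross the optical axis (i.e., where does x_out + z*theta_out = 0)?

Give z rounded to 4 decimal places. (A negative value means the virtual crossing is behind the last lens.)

Answer: 13.6500

Derivation:
Initial: x=2.0000 theta=0.0000
After 1 (propagate distance d=12): x=2.0000 theta=0.0000
After 2 (thin lens f=35): x=2.0000 theta=-2/35 (≈-0.0571)
After 3 (propagate distance d=14): x=1.2000 theta=-2/35 (≈-0.0571)
After 4 (thin lens f=39): x=1.2000 theta=-8/91 (≈-0.0879)
z_focus = -x_out/theta_out = -(1.2000)/(-8/91) = 13.6500
Rounded to 4 decimal places: z = 13.6500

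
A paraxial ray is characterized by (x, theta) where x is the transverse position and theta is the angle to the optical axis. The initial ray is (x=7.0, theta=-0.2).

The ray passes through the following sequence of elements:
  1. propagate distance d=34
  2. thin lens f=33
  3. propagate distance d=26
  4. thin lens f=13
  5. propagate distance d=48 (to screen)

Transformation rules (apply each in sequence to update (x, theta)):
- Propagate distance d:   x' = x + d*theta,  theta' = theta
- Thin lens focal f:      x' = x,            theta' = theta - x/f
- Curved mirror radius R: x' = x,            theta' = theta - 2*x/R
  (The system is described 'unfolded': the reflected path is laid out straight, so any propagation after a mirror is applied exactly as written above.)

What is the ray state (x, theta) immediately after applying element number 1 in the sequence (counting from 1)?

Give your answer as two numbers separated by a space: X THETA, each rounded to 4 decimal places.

Initial: x=7.0000 theta=-0.2000
After 1 (propagate distance d=34): x=0.2000 theta=-0.2000
Rounded to 4 decimal places: x = 0.2000, theta = -0.2000

Answer: 0.2000 -0.2000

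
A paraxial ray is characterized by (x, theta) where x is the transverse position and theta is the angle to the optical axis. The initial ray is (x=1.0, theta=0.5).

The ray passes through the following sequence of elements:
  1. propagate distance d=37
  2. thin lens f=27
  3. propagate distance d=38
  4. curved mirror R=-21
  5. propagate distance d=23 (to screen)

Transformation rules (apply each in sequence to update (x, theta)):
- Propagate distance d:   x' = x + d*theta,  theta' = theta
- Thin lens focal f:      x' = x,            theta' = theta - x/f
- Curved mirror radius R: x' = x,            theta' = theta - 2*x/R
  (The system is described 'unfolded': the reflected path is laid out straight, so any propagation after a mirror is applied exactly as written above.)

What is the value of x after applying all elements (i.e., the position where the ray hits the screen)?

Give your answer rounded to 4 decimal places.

Initial: x=1.0000 theta=0.5000
After 1 (propagate distance d=37): x=19.5000 theta=0.5000
After 2 (thin lens f=27): x=19.5000 theta=-2/9 (≈-0.2222)
After 3 (propagate distance d=38): x=199/18 (≈11.0556) theta=-2/9 (≈-0.2222)
After 4 (curved mirror R=-21): x=199/18 (≈11.0556) theta=157/189 (≈0.8307)
After 5 (propagate distance d=23 (to screen)): x=11401/378 (≈30.1614) theta=157/189 (≈0.8307)
Rounded to 4 decimal places: x = 30.1614

Answer: 30.1614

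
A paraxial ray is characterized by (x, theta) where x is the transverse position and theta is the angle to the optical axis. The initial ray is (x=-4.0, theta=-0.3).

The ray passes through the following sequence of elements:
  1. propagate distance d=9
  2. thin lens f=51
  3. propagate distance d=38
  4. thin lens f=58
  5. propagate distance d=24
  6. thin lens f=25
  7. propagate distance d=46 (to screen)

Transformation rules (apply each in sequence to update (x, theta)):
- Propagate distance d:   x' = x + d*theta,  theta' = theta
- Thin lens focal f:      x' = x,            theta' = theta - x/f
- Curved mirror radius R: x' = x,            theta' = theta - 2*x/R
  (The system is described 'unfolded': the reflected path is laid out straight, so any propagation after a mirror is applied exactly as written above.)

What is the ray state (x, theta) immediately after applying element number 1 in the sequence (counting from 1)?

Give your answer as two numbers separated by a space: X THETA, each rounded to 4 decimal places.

Answer: -6.7000 -0.3000

Derivation:
Initial: x=-4.0000 theta=-0.3000
After 1 (propagate distance d=9): x=-6.7000 theta=-0.3000
Rounded to 4 decimal places: x = -6.7000, theta = -0.3000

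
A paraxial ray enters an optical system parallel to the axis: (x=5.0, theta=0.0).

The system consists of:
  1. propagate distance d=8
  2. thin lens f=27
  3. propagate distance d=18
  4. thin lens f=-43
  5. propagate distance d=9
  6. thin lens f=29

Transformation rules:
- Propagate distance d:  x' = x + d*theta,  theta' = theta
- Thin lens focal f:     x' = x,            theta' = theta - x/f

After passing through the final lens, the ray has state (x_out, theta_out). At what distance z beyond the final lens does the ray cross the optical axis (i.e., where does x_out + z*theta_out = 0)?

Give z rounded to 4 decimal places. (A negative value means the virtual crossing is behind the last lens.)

Answer: 2.2015

Derivation:
Initial: x=5.0000 theta=0.0000
After 1 (propagate distance d=8): x=5.0000 theta=0.0000
After 2 (thin lens f=27): x=5.0000 theta=-5/27 (≈-0.1852)
After 3 (propagate distance d=18): x=5/3 (≈1.6667) theta=-5/27 (≈-0.1852)
After 4 (thin lens f=-43): x=5/3 (≈1.6667) theta=-170/1161 (≈-0.1464)
After 5 (propagate distance d=9): x=15/43 (≈0.3488) theta=-170/1161 (≈-0.1464)
After 6 (thin lens f=29): x=15/43 (≈0.3488) theta=-5335/33669 (≈-0.1585)
z_focus = -x_out/theta_out = -(15/43)/(-5335/33669) = 2349/1067 ≈ 2.2015
Rounded to 4 decimal places: z = 2.2015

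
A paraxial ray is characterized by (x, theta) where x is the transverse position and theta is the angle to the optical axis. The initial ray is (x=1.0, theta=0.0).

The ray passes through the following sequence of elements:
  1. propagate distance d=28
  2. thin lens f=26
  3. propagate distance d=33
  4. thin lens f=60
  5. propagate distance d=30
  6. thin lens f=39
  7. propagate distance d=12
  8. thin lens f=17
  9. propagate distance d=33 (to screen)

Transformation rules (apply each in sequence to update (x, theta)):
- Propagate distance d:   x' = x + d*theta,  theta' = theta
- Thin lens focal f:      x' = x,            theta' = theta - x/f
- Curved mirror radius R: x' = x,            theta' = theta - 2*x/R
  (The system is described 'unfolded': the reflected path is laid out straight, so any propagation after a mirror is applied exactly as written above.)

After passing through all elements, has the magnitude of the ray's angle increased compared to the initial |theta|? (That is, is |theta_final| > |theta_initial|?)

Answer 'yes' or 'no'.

Initial: x=1.0000 theta=0.0000
After 1 (propagate distance d=28): x=1.0000 theta=0.0000
After 2 (thin lens f=26): x=1.0000 theta=-1/26 (≈-0.0385)
After 3 (propagate distance d=33): x=-7/26 (≈-0.2692) theta=-1/26 (≈-0.0385)
After 4 (thin lens f=60): x=-7/26 (≈-0.2692) theta=-53/1560 (≈-0.0340)
After 5 (propagate distance d=30): x=-67/52 (≈-1.2885) theta=-53/1560 (≈-0.0340)
After 6 (thin lens f=39): x=-67/52 (≈-1.2885) theta=-19/20280 (≈-0.0009)
After 7 (propagate distance d=12): x=-4393/3380 (≈-1.2997) theta=-19/20280 (≈-0.0009)
After 8 (thin lens f=17): x=-4393/3380 (≈-1.2997) theta=5207/68952 (≈0.0755)
After 9 (propagate distance d=33 (to screen)): x=137023/114920 (≈1.1923) theta=5207/68952 (≈0.0755)
|theta_initial|=0.0000 |theta_final|=5207/68952 (≈0.0755) -> increased

Answer: yes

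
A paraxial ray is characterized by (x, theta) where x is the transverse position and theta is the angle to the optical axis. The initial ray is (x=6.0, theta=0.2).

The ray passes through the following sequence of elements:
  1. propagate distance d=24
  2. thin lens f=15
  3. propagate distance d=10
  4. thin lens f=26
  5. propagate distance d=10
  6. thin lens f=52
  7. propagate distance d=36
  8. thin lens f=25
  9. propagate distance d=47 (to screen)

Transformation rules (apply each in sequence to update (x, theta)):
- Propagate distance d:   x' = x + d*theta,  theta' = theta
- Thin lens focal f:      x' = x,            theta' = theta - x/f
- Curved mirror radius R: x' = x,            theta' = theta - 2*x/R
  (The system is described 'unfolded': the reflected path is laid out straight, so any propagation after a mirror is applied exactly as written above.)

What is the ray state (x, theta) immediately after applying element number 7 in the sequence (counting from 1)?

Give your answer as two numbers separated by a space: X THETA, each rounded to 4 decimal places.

Initial: x=6.0000 theta=0.2000
After 1 (propagate distance d=24): x=10.8000 theta=0.2000
After 2 (thin lens f=15): x=10.8000 theta=-0.5200
After 3 (propagate distance d=10): x=5.6000 theta=-0.5200
After 4 (thin lens f=26): x=5.6000 theta=-239/325 (≈-0.7354)
After 5 (propagate distance d=10): x=-114/65 (≈-1.7538) theta=-239/325 (≈-0.7354)
After 6 (thin lens f=52): x=-114/65 (≈-1.7538) theta=-5929/8450 (≈-0.7017)
After 7 (propagate distance d=36): x=-114132/4225 (≈-27.0135) theta=-5929/8450 (≈-0.7017)
Rounded to 4 decimal places: x = -27.0135, theta = -0.7017

Answer: -27.0135 -0.7017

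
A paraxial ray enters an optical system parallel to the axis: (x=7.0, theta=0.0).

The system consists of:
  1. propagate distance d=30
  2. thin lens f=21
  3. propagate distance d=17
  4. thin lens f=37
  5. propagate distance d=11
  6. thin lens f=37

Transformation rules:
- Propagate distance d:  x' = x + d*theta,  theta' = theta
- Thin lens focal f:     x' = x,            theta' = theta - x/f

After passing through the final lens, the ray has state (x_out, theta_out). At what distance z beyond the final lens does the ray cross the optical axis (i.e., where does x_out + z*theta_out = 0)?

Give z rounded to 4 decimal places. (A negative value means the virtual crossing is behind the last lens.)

Initial: x=7.0000 theta=0.0000
After 1 (propagate distance d=30): x=7.0000 theta=0.0000
After 2 (thin lens f=21): x=7.0000 theta=-1/3 (≈-0.3333)
After 3 (propagate distance d=17): x=4/3 (≈1.3333) theta=-1/3 (≈-0.3333)
After 4 (thin lens f=37): x=4/3 (≈1.3333) theta=-41/111 (≈-0.3694)
After 5 (propagate distance d=11): x=-101/37 (≈-2.7297) theta=-41/111 (≈-0.3694)
After 6 (thin lens f=37): x=-101/37 (≈-2.7297) theta=-1214/4107 (≈-0.2956)
z_focus = -x_out/theta_out = -(-101/37)/(-1214/4107) = -11211/1214 ≈ -9.2348
Rounded to 4 decimal places: z = -9.2348

Answer: -9.2348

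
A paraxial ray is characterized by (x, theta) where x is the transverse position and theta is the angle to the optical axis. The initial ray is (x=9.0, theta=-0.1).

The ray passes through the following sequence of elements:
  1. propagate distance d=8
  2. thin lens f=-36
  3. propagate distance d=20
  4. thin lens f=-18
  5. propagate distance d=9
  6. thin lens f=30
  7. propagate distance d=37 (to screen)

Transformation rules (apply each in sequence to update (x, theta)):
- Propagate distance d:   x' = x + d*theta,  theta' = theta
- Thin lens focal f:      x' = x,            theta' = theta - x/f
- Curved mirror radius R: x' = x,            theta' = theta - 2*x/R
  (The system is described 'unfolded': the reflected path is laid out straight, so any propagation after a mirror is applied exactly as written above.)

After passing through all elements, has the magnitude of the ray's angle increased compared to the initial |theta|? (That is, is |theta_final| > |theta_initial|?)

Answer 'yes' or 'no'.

Initial: x=9.0000 theta=-0.1000
After 1 (propagate distance d=8): x=8.2000 theta=-0.1000
After 2 (thin lens f=-36): x=8.2000 theta=23/180 (≈0.1278)
After 3 (propagate distance d=20): x=484/45 (≈10.7556) theta=23/180 (≈0.1278)
After 4 (thin lens f=-18): x=484/45 (≈10.7556) theta=235/324 (≈0.7253)
After 5 (propagate distance d=9): x=1037/60 (≈17.2833) theta=235/324 (≈0.7253)
After 6 (thin lens f=30): x=1037/60 (≈17.2833) theta=2417/16200 (≈0.1492)
After 7 (propagate distance d=37 (to screen)): x=369419/16200 (≈22.8036) theta=2417/16200 (≈0.1492)
|theta_initial|=0.1000 |theta_final|=2417/16200 (≈0.1492) -> increased

Answer: yes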